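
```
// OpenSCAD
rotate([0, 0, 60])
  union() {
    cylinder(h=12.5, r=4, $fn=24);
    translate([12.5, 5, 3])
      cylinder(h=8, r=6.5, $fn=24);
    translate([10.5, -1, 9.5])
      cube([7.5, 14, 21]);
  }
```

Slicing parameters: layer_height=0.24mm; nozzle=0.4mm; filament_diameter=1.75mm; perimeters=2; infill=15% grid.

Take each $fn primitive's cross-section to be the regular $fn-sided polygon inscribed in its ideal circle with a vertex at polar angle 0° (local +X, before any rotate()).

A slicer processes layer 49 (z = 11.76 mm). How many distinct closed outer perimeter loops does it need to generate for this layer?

2

At z = 11.76 mm: the r=4 cylinder contributes a regular 24-gon of circumradius 4; the cylinder at (12.5, 5) does not reach this height (z outside [3, 11]); the 7.5×14 cube at (10.5, -1) contributes its full rectangle; Merging all regions: the 2 present regions are separate (no shared area or edge), so areas and boundary lengths simply add and each stays a separate island — 2 connected regions; (rotated 60° about Z; rotation is an isometry so areas/perimeters/island counts are preserved). The result has 2 disconnected regions.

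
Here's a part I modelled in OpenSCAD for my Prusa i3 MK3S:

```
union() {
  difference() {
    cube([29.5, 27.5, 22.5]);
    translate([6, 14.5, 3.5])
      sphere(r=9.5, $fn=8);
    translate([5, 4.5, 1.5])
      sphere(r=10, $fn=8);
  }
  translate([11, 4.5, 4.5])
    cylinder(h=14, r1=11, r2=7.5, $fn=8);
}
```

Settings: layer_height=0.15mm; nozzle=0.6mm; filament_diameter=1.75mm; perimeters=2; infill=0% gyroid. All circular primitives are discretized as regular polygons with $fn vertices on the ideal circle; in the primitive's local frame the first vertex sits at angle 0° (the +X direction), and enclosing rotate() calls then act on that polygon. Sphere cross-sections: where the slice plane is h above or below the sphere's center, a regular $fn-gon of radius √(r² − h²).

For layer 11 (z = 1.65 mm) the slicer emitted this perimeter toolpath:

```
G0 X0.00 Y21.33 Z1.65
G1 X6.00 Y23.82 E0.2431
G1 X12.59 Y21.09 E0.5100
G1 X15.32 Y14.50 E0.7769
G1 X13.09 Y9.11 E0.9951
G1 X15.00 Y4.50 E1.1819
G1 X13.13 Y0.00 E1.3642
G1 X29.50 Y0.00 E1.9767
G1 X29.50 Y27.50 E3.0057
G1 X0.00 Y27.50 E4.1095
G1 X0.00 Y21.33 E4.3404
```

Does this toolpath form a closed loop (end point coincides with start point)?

Start point (G0): (0.00, 21.33). End point (last G1): the path returns to the start — closed.

yes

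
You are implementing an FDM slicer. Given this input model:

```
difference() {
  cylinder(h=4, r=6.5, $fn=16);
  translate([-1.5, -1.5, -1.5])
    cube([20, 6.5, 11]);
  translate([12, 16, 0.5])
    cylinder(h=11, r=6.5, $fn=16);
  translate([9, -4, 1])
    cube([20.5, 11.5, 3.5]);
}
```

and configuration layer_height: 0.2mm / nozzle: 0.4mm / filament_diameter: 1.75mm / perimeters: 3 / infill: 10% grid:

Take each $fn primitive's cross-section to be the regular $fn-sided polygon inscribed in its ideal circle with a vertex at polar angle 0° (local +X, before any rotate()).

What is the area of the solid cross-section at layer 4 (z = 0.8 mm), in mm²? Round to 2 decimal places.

81.61 mm²

At z = 0.8 mm: the r=6.5 cylinder gives a regular 16-gon of circumradius 6.5 (constant along its height) (area = (16/2)·6.500²·sin(360°/16) = 129.35 mm²); the 20×6.5 cube at (-1.5, -1.5) contributes its full rectangle (area 130.00 mm²); the cylinder at (12, 16): section is a regular 16-gon, circumradius r=6.5 (area = (16/2)·6.500²·sin(360°/16) = 129.35 mm²); the cube at (9, -4) does not reach this height (z outside [1, 4.5]); After the difference (first − rest): starting from the r=6.5 cylinder (129.35 mm²), the 20×6.5 cube at (-1.5, -1.5) partially overlaps it — only the 47.74 mm² overlap (of its 130.00 mm²) is removed, clipping the outline; the r=6.5 cylinder at (12, 16) misses the remaining region (no effect) — area = 81.61 mm². Overall, the cross-section is a single solid region. Net area = 81.61 mm².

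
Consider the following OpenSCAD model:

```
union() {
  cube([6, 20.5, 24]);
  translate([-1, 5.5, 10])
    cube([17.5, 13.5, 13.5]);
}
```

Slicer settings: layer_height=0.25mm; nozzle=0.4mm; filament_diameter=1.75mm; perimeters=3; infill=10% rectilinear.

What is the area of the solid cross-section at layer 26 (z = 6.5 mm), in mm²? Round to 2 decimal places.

At z = 6.5 mm: the 6×20.5 cube contributes its full rectangle (area 123.00 mm²); the cube at (-1, 5.5) is absent (z outside [10, 23.5]); Merging all regions: only the 6×20.5 cube is present, so the union is just that shape — area = 123.00 mm². Overall, the cross-section is a single solid region. Net area = 123.00 mm².

123.00 mm²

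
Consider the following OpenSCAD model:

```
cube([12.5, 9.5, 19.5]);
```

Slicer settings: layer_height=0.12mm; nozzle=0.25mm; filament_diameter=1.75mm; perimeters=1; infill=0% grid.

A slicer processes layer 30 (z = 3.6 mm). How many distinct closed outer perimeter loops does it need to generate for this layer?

1

At z = 3.6 mm: the cube (footprint 12.5×9.5) is included at this height. The result has 1 disconnected region.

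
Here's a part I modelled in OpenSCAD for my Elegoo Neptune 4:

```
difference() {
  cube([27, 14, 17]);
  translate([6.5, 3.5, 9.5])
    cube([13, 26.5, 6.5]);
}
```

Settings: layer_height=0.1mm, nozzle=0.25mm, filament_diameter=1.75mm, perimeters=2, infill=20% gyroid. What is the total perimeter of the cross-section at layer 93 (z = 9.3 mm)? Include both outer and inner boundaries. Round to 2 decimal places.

At z = 9.3 mm: the cube is present — its section is the full 27×14 rectangle (perimeter 82.00 mm); the cube at (6.5, 3.5) is absent (z outside [9.5, 16]); After the difference (first − rest): none of the subtracted shapes is present at this height, so the 27×14 cube is unchanged — boundary = 82.00 mm. Overall, the cross-section is a single solid region. Total boundary length (outer) = 82.00 mm.

82.00 mm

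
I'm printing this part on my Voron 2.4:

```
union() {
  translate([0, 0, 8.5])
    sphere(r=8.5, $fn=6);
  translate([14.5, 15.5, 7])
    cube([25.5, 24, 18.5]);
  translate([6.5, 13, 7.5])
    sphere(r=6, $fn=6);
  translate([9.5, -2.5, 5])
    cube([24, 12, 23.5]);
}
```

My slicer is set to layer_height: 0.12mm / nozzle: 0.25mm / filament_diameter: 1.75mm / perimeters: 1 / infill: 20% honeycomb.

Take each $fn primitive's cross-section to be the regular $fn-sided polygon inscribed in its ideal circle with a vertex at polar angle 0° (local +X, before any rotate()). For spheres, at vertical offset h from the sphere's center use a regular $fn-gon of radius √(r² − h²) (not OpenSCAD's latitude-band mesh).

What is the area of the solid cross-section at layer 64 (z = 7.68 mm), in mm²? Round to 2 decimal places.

At z = 7.68 mm: the r=8.5 sphere slices to a regular 6-gon of circumradius 8.460 (√(r²−h²) with h=0.82 from center) (area = (6/2)·8.460²·sin(360°/6) = 185.96 mm²); the 25.5×24 cube at (14.5, 15.5) contributes its full rectangle (area 612.00 mm²); the r=6 sphere at (6.5, 13) slices to a regular 6-gon of circumradius 5.997 (√(r²−h²) with h=0.18 from center) (area = (6/2)·5.997²·sin(360°/6) = 93.45 mm²); the cube at (9.5, -2.5) is present — its section is the full 24×12 rectangle (area 288.00 mm²); Merging all regions: the regions partially overlap — summed areas 1179.41 mm² minus the doubly-counted overlap 0.83 mm² gives 1178.58 mm² — area = 1178.58 mm². Overall, the cross-section has 3 separate islands. Net area = 1178.58 mm².

1178.58 mm²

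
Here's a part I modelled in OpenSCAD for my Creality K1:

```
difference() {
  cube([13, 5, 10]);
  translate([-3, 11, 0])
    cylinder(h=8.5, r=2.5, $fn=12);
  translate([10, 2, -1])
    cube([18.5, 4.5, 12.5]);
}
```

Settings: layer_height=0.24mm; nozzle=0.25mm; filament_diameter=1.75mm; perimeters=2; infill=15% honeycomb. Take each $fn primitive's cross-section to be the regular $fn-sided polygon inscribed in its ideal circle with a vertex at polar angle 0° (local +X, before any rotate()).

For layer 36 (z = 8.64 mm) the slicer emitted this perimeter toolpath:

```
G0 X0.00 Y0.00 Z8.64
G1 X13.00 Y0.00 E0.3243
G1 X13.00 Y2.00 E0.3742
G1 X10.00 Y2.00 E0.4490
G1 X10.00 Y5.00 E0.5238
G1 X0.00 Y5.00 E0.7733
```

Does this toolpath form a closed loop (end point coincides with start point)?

no

Start point (G0): (0.00, 0.00). End point (last G1): the path does not return to the start — open.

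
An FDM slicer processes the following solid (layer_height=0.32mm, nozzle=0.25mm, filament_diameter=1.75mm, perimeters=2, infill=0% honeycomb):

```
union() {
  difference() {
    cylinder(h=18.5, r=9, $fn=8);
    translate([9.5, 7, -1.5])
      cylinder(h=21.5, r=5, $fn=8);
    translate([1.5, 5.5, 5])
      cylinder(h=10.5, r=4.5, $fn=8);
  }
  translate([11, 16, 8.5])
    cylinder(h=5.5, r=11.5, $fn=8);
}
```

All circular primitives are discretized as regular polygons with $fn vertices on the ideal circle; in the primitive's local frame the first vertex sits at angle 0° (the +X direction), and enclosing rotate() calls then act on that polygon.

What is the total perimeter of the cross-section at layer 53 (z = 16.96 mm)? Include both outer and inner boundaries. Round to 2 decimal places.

55.18 mm

At z = 16.96 mm: the r=9 cylinder contributes a regular 8-gon of circumradius 9 (perimeter = 2·8·9.000·sin(180°/8) = 55.11 mm); the r=5 cylinder at (9.5, 7) gives a regular 8-gon of circumradius 5 (constant along its height) (perimeter = 2·8·5.000·sin(180°/8) = 30.61 mm); the cylinder at (1.5, 5.5) does not reach this height (z outside [5, 15.5]); Taking the first minus the rest: starting from the r=9 cylinder, the r=5 cylinder at (9.5, 7) partially overlaps it — only the 5.91 mm² overlap (of its 70.71 mm²) is removed, clipping the outline — boundary = 55.18 mm; the cylinder at (11, 16) does not reach this height (z outside [8.5, 14]); Combining (union): only the result so far is present, so the union is just that shape — boundary = 55.18 mm. Overall, the cross-section is a single solid region. Total boundary length (outer) = 55.18 mm.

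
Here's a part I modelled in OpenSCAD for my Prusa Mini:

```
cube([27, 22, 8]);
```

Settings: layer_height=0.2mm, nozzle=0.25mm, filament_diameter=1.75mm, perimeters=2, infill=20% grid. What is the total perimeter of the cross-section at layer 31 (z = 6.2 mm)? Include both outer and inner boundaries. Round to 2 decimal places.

98.00 mm

At z = 6.2 mm: the 27×22 cube contributes its full rectangle (perimeter 98.00 mm). Overall, the cross-section is a single solid region. Total boundary length (outer) = 98.00 mm.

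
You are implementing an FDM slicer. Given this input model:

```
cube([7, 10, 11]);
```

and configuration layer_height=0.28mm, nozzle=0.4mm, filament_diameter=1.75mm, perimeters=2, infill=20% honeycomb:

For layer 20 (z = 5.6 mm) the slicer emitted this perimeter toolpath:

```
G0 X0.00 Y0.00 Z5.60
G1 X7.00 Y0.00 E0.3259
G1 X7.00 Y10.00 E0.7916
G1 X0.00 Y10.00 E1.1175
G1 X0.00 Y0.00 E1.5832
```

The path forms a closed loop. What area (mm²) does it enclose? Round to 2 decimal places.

70.00 mm²

Apply the shoelace formula to the sequence of (X, Y) vertices; enclosed area = 70.00 mm².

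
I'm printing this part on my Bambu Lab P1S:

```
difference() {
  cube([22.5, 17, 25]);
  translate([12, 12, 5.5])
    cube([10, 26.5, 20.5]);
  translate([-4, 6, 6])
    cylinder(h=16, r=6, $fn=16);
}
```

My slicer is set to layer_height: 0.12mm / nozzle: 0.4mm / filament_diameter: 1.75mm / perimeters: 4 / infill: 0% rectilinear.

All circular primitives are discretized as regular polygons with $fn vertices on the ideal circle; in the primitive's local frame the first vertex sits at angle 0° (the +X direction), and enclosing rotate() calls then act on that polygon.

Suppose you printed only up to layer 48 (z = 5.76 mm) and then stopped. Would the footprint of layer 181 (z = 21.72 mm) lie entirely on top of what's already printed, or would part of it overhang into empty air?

entirely on top

Compare the two slices. At z = 5.76: the cube (footprint 22.5×17) is included at this height (area 382.50 mm²); the cube at (12, 12) (footprint 10×26.5) is included at this height (area 265.00 mm²); the cylinder at (-4, 6) does not reach this height (z outside [6, 22]); Subtracting the remaining from the first: starting from the 22.5×17 cube (382.50 mm²), the 10×26.5 cube at (12, 12) partially overlaps it — only the 50.00 mm² overlap (of its 265.00 mm²) is removed, clipping the outline — area = 332.50 mm². At z = 21.72: the 22.5×17 cube contributes its full rectangle (area 382.50 mm²); the cube at (12, 12) (footprint 10×26.5) is included at this height (area 265.00 mm²); the cylinder at (-4, 6): section is a regular 16-gon, circumradius r=6 (area = (16/2)·6.000²·sin(360°/16) = 110.21 mm²); After the difference (first − rest): starting from the 22.5×17 cube (382.50 mm²), the 10×26.5 cube at (12, 12) partially overlaps it — only the 50.00 mm² overlap (of its 265.00 mm²) is removed, clipping the outline; the r=6 cylinder at (-4, 6) partially overlaps it — only the 11.65 mm² overlap (of its 110.21 mm²) is removed, clipping the outline — area = 320.85 mm². Checking containment: the cross-section at z = 21.72 is a subset of the cross-section at z = 5.76.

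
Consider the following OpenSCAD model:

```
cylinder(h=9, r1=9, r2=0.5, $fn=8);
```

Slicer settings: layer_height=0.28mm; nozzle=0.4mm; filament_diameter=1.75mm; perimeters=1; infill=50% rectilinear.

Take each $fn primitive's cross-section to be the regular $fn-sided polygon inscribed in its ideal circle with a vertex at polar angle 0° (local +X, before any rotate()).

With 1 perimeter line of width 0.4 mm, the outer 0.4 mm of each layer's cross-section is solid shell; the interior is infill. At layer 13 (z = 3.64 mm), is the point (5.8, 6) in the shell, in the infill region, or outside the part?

At z = 3.64 mm: the cone: at t=0.404 of its height the radius interpolates to r₁+(r₂−r₁)t = 5.562, giving a regular 8-gon of that circumradius. Overall, the cross-section is a single solid region. The nearest boundary edge runs (5.56, 0.00)→(3.93, 3.93); distance from the point to it = 2.79 mm. The point is not inside any of the regions above, so it lies outside the cross-section (2.79 mm from the nearest boundary).

outside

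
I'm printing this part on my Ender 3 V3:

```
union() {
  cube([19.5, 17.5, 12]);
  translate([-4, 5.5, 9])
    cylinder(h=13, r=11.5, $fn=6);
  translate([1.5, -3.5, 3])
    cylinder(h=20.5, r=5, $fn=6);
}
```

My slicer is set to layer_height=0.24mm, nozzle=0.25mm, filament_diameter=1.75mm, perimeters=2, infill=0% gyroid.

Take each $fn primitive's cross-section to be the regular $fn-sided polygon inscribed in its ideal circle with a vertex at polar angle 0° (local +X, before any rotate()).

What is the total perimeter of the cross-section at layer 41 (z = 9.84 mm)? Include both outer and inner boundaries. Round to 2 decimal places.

At z = 9.84 mm: the cube is present — its section is the full 19.5×17.5 rectangle (perimeter 74.00 mm); the r=11.5 cylinder at (-4, 5.5) gives a regular 6-gon of circumradius 11.5 (constant along its height) (perimeter = 2·6·11.500·sin(180°/6) = 69.00 mm); the r=5 cylinder at (1.5, -3.5) contributes a regular 6-gon of circumradius 5 (perimeter = 2·6·5.000·sin(180°/6) = 30.00 mm); Merging all regions: the regions partially overlap (shared area 108.48 mm²), so the edge portions inside another operand are dropped and the merged outline is re-measured after clipping — boundary = 111.55 mm. Overall, the cross-section is a single solid region. Total boundary length (outer) = 111.55 mm.

111.55 mm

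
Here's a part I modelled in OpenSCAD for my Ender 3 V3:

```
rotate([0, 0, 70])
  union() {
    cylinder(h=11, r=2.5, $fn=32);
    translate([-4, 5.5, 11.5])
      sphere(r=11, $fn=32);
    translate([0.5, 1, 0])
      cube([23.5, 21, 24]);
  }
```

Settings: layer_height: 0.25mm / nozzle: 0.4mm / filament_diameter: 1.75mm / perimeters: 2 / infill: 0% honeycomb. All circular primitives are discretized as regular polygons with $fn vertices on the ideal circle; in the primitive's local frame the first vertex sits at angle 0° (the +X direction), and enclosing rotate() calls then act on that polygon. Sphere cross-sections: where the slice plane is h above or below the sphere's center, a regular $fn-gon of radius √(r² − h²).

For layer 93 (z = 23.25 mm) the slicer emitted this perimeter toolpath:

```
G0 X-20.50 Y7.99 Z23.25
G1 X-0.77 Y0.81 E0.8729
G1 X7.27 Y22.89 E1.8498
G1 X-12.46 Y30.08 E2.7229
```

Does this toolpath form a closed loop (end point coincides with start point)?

no

Start point (G0): (-20.50, 7.99). End point (last G1): the path does not return to the start — open.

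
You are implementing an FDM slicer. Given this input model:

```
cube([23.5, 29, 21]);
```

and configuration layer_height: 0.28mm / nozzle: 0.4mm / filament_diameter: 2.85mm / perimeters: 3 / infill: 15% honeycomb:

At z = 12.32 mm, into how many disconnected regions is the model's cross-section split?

At z = 12.32 mm: the cube is present — its section is the full 23.5×29 rectangle. The result has 1 disconnected region.

1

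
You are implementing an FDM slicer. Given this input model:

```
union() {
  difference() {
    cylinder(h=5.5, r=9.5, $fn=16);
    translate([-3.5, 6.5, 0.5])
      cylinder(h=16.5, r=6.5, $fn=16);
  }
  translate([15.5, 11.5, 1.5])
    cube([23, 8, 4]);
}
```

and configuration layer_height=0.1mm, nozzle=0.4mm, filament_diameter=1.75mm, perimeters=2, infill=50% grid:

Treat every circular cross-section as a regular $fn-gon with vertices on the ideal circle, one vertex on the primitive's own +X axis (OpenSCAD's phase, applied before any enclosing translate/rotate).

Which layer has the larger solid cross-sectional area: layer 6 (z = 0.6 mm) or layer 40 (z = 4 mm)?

layer 40 (z = 4 mm)

Layer 6 (z = 0.6): the cylinder: section is a regular 16-gon, circumradius r=9.5 (area = (16/2)·9.500²·sin(360°/16) = 276.30 mm²); the r=6.5 cylinder at (-3.5, 6.5) gives a regular 16-gon of circumradius 6.5 (constant along its height) (area = (16/2)·6.500²·sin(360°/16) = 129.35 mm²); Subtracting the remaining from the first: starting from the r=9.5 cylinder (276.30 mm²), the r=6.5 cylinder at (-3.5, 6.5) partially overlaps it — only the 80.11 mm² overlap (of its 129.35 mm²) is removed, clipping the outline — area = 196.19 mm²; the cube at (15.5, 11.5) is not intersected at this z (z outside [1.5, 5.5]); Taking the union: only the result so far is present, so the union is just that shape — area = 196.19 mm². So its area = 196.19 mm². Layer 40 (z = 4): the r=9.5 cylinder contributes a regular 16-gon of circumradius 9.5 (area = (16/2)·9.500²·sin(360°/16) = 276.30 mm²); the r=6.5 cylinder at (-3.5, 6.5) contributes a regular 16-gon of circumradius 6.5 (area = (16/2)·6.500²·sin(360°/16) = 129.35 mm²); Subtracting the remaining from the first: starting from the r=9.5 cylinder (276.30 mm²), the r=6.5 cylinder at (-3.5, 6.5) partially overlaps it — only the 80.11 mm² overlap (of its 129.35 mm²) is removed, clipping the outline — area = 196.19 mm²; the cube at (15.5, 11.5) (footprint 23×8) is included at this height (area 184.00 mm²); Combining (union): the 2 present regions are separate (no shared area or edge), so areas and boundary lengths simply add and each stays a separate island — area = 380.19 mm². So its area = 380.19 mm². Layer 40 is larger (380.19 vs 196.19 mm²).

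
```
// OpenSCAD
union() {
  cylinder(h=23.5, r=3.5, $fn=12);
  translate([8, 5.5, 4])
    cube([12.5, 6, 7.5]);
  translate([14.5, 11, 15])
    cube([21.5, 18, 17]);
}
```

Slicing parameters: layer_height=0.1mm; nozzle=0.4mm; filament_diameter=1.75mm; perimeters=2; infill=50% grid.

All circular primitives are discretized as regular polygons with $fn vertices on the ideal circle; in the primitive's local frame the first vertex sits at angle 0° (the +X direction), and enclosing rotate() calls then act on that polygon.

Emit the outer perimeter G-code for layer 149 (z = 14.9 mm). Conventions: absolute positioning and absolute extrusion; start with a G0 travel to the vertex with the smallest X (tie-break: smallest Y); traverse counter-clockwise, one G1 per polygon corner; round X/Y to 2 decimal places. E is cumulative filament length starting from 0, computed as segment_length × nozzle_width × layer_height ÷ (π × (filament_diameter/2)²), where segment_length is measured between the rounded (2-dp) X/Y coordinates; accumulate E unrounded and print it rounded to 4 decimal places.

G0 X-3.50 Y0.00 Z14.90
G1 X-3.03 Y-1.75 E0.0301
G1 X-1.75 Y-3.03 E0.0602
G1 X0.00 Y-3.50 E0.0904
G1 X1.75 Y-3.03 E0.1205
G1 X3.03 Y-1.75 E0.1506
G1 X3.50 Y0.00 E0.1807
G1 X3.03 Y1.75 E0.2109
G1 X1.75 Y3.03 E0.2410
G1 X0.00 Y3.50 E0.2711
G1 X-1.75 Y3.03 E0.3012
G1 X-3.03 Y1.75 E0.3314
G1 X-3.50 Y0.00 E0.3615

At z = 14.9 mm: the cylinder: section is a regular 12-gon, circumradius r=3.5; the cube at (8, 5.5) is not intersected at this z (z outside [4, 11.5]); the cube at (14.5, 11) does not reach this height (z outside [15, 32]); Taking the union: only the r=3.5 cylinder is present, so the union is just that shape — 1 connected region. The outline is a single polygon with 12 vertices. Extrusion per mm of travel: 0.4 × 0.1 / (π × 0.875²) = 0.016630. Accumulating E over each segment gives final E = 0.3615.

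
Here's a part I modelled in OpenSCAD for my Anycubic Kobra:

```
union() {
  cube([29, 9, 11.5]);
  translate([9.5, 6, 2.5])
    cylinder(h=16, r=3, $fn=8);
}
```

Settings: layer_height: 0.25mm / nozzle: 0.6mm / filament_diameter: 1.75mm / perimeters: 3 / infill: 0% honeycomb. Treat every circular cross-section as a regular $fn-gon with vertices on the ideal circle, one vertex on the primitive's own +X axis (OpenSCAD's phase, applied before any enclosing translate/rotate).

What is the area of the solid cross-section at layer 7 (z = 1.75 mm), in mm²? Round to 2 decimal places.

At z = 1.75 mm: the cube (footprint 29×9) is included at this height (area 261.00 mm²); the cylinder at (9.5, 6) is not intersected at this z (z outside [2.5, 18.5]); Taking the union: only the 29×9 cube is present, so the union is just that shape — area = 261.00 mm². Overall, the cross-section is a single solid region. Net area = 261.00 mm².

261.00 mm²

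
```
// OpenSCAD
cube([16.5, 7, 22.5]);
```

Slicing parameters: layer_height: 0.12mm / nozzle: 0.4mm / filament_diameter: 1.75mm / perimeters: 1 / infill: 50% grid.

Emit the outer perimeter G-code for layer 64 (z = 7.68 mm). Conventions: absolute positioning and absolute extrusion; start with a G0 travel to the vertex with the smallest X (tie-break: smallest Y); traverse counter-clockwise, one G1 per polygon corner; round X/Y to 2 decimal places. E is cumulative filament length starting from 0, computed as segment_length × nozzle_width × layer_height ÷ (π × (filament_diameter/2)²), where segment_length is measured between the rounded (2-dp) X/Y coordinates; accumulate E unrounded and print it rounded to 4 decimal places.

At z = 7.68 mm: the 16.5×7 cube contributes its full rectangle. The outline is a single polygon with 4 vertices. Extrusion per mm of travel: 0.4 × 0.12 / (π × 0.875²) = 0.019956. Accumulating E over each segment gives final E = 0.9379.

G0 X0.00 Y0.00 Z7.68
G1 X16.50 Y0.00 E0.3293
G1 X16.50 Y7.00 E0.4690
G1 X0.00 Y7.00 E0.7982
G1 X0.00 Y0.00 E0.9379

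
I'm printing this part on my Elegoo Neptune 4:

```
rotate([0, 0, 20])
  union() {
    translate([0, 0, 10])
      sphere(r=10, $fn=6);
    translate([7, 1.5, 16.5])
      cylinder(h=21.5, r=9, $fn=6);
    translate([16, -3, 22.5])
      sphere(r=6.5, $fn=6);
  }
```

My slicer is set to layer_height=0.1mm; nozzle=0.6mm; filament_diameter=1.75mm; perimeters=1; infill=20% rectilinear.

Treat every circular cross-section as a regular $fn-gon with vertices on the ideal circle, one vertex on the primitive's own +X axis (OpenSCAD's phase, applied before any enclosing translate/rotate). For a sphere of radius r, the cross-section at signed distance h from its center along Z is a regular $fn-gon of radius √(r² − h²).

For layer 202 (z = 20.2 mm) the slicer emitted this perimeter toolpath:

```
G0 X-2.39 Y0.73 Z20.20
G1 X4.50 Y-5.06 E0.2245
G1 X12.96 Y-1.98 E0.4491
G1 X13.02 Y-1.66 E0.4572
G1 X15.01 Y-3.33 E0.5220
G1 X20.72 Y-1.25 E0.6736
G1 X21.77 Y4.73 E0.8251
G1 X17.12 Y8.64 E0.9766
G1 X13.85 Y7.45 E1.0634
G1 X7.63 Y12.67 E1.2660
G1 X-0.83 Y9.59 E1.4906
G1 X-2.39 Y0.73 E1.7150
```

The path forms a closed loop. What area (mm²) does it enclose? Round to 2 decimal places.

283.19 mm²

Apply the shoelace formula to the sequence of (X, Y) vertices; enclosed area = 283.19 mm².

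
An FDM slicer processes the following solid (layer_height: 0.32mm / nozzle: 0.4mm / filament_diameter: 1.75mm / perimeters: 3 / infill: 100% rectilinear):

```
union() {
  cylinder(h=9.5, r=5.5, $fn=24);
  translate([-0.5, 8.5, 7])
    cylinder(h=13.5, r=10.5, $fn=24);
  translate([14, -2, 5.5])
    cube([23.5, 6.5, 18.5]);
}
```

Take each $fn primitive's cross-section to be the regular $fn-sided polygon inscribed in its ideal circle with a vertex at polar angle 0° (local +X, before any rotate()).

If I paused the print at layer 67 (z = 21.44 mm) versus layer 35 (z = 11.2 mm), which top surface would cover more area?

layer 35 (z = 11.2 mm)

Layer 67 (z = 21.44): the cylinder does not reach this height (z outside [0, 9.5]); the cylinder at (-0.5, 8.5) is not intersected at this z (z outside [7, 20.5]); the cube at (14, -2) (footprint 23.5×6.5) is included at this height (area 152.75 mm²); Combining (union): only the 23.5×6.5 cube at (14, -2) is present, so the union is just that shape — area = 152.75 mm². So its area = 152.75 mm². Layer 35 (z = 11.2): the cylinder is absent (z outside [0, 9.5]); the r=10.5 cylinder at (-0.5, 8.5) contributes a regular 24-gon of circumradius 10.5 (area = (24/2)·10.500²·sin(360°/24) = 342.42 mm²); the 23.5×6.5 cube at (14, -2) contributes its full rectangle (area 152.75 mm²); Taking the union: the 2 present regions are separate (no shared area or edge), so areas and boundary lengths simply add and each stays a separate island — area = 495.17 mm². So its area = 495.17 mm². Layer 35 is larger (495.17 vs 152.75 mm²).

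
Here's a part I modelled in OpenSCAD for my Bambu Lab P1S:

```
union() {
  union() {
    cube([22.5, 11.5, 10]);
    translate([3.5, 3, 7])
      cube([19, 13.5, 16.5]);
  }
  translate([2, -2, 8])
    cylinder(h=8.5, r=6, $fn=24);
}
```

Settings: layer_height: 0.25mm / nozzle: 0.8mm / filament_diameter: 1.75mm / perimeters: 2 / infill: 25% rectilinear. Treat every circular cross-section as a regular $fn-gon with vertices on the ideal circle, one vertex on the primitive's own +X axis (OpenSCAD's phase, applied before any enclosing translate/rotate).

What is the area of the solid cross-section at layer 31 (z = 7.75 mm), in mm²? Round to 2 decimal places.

353.75 mm²

At z = 7.75 mm: the cube is present — its section is the full 22.5×11.5 rectangle (area 258.75 mm²); the 19×13.5 cube at (3.5, 3) contributes its full rectangle (area 256.50 mm²); Merging all regions: the regions partially overlap — summed areas 515.25 mm² minus the doubly-counted overlap 161.50 mm² gives 353.75 mm² — area = 353.75 mm²; the cylinder at (2, -2) is not intersected at this z (z outside [8, 16.5]); Taking the union: only that combined region is present, so the union is just that shape — area = 353.75 mm². Overall, the cross-section is a single solid region. Net area = 353.75 mm².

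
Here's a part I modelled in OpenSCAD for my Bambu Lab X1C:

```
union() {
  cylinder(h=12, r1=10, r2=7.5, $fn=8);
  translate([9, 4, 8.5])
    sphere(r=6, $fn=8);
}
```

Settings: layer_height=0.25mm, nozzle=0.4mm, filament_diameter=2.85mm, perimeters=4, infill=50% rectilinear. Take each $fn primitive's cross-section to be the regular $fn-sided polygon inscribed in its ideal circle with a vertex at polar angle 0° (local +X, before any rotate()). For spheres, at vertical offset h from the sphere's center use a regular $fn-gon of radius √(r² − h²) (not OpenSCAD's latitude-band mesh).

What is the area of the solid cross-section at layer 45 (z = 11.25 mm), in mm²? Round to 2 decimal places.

At z = 11.25 mm: the cone contributes a regular 8-gon of circumradius 7.656 (interpolated between r1=10 and r2=7.5 at t=0.938) (area = (8/2)·7.656²·sin(360°/8) = 165.80 mm²); the sphere at (9, 4): section is a regular 8-gon, circumradius = √(r²−h²) = √(6²−2.75²) = 5.333 (area = (8/2)·5.333²·sin(360°/8) = 80.43 mm²); Merging all regions: the regions partially overlap — summed areas 246.23 mm² minus the doubly-counted overlap 12.60 mm² gives 233.63 mm² — area = 233.63 mm². Overall, the cross-section is a single solid region. Net area = 233.63 mm².

233.63 mm²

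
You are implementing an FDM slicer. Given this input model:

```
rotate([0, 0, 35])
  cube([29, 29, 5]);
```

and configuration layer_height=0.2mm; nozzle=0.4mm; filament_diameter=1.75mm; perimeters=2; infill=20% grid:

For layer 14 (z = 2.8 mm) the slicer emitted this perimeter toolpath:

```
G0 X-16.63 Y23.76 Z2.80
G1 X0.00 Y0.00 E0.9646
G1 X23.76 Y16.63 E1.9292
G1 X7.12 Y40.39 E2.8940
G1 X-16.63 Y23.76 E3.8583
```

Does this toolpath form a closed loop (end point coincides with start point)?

Start point (G0): (-16.63, 23.76). End point (last G1): the path returns to the start — closed.

yes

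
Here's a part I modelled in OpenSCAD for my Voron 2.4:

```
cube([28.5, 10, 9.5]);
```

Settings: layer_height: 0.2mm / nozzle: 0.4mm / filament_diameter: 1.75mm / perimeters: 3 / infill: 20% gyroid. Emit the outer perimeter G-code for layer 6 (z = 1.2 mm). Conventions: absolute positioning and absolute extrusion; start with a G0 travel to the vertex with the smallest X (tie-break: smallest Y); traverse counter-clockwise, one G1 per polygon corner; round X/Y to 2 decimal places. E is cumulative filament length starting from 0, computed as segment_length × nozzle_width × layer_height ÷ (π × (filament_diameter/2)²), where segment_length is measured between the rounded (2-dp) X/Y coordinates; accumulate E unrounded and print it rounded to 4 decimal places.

At z = 1.2 mm: the cube is present — its section is the full 28.5×10 rectangle. The outline is a single polygon with 4 vertices. Extrusion per mm of travel: 0.4 × 0.2 / (π × 0.875²) = 0.033260. Accumulating E over each segment gives final E = 2.5610.

G0 X0.00 Y0.00 Z1.20
G1 X28.50 Y0.00 E0.9479
G1 X28.50 Y10.00 E1.2805
G1 X0.00 Y10.00 E2.2284
G1 X0.00 Y0.00 E2.5610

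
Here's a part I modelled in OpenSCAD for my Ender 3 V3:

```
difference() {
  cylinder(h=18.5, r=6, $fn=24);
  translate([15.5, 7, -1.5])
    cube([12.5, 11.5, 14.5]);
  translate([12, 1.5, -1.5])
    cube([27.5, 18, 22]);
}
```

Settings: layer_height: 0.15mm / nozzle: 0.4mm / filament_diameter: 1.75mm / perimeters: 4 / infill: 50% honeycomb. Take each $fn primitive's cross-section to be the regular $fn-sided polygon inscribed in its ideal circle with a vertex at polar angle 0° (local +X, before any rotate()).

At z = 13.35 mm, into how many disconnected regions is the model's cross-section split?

1

At z = 13.35 mm: the r=6 cylinder gives a regular 24-gon of circumradius 6 (constant along its height); the cube at (15.5, 7) is absent (z outside [-1.5, 13]); the cube at (12, 1.5) is present — its section is the full 27.5×18 rectangle; Subtracting the remaining from the first: starting from the r=6 cylinder, the 27.5×18 cube at (12, 1.5) misses the remaining region (no effect) — 1 connected region. The result has 1 disconnected region.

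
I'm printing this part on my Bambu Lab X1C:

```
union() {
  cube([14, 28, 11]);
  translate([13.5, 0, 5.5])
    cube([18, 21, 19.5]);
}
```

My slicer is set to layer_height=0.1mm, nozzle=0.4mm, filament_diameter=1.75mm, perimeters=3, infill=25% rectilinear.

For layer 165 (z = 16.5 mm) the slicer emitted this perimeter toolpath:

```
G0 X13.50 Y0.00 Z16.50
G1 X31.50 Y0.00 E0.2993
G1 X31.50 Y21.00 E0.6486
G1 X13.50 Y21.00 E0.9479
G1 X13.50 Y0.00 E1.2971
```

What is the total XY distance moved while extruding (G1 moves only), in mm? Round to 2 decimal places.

78.00 mm

Sum the Euclidean lengths of each G1 segment: total = 78.00 mm.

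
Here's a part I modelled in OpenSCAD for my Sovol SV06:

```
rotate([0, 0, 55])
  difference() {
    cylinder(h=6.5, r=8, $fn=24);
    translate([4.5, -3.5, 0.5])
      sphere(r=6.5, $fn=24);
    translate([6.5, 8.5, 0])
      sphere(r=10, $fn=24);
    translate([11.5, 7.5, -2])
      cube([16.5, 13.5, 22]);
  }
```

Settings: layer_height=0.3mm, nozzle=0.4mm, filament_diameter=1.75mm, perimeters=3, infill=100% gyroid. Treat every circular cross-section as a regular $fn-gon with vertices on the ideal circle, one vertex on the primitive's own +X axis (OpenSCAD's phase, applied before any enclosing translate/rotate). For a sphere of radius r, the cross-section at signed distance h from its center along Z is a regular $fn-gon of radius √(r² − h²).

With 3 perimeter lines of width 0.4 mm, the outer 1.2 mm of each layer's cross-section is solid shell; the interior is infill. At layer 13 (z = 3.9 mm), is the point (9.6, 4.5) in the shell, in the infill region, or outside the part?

At z = 3.9 mm: the cylinder: section is a regular 24-gon, circumradius r=8; the r=6.5 sphere at (4.5, -3.5) contributes a regular 24-gon of circumradius √(6.5²−3.4²) = 5.540; the sphere at (6.5, 8.5): section is a regular 24-gon, circumradius = √(r²−h²) = √(10²−3.9²) = 9.208; the cube at (11.5, 7.5) is present — its section is the full 16.5×13.5 rectangle; After the difference (first − rest): starting from the r=8 cylinder, the r=6.5 sphere at (4.5, -3.5) partially overlaps it — only the 64.87 mm² overlap (of its 95.32 mm²) is removed, clipping the outline; the r=10 sphere at (6.5, 8.5) partially overlaps it — only the 46.76 mm² overlap (of its 263.34 mm²) is removed, clipping the outline; the 16.5×13.5 cube at (11.5, 7.5) misses the remaining region (no effect) — 1 connected region; (whole slice rotated 55° about Z — lengths, areas and connectivity unchanged). Overall, the cross-section is a single solid region. Undo the 55° rotation: the query point maps to (9.193, -5.283) in the un-rotated model frame. The nearest boundary edge runs (0.58, -7.42)→(1.15, -7.85); distance from the point to it = 8.45 mm. The point is not inside any of the regions above, so it lies outside the cross-section (8.45 mm from the nearest boundary).

outside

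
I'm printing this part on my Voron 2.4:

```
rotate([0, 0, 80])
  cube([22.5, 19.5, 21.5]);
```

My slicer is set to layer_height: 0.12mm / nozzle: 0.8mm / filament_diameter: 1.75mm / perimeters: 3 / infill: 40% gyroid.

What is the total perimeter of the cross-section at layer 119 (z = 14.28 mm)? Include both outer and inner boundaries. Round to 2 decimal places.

84.00 mm

At z = 14.28 mm: the cube (footprint 22.5×19.5) is included at this height (perimeter 84.00 mm); (whole slice rotated 80° about Z — lengths, areas and connectivity unchanged). Overall, the cross-section is a single solid region. Total boundary length (outer) = 84.00 mm.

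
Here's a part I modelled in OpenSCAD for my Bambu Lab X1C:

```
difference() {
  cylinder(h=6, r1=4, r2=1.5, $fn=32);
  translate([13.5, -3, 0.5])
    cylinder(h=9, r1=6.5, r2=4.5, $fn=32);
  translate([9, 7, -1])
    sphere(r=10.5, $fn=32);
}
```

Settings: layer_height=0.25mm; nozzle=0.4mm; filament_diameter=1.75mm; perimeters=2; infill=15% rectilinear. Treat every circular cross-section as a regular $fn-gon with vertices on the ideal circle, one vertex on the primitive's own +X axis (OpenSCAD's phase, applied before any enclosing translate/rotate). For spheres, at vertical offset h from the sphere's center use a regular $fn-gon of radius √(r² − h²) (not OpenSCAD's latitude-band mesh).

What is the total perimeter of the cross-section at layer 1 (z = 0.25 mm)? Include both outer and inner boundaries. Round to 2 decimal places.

At z = 0.25 mm: the cone (r1=4→r2=1.5) has section circumradius 3.896 here — a regular 32-gon (perimeter = 2·32·3.896·sin(180°/32) = 24.44 mm); the cone at (13.5, -3) is absent (z outside [0.5, 9.5]); the r=10.5 sphere at (9, 7) contributes a regular 32-gon of circumradius √(10.5²−1.25²) = 10.425 (perimeter = 2·32·10.425·sin(180°/32) = 65.40 mm); Taking the first minus the rest: starting from the cone, the r=10.5 sphere at (9, 7) partially overlaps it — only the 14.36 mm² overlap (of its 339.26 mm²) is removed, clipping the outline — boundary = 22.79 mm. Overall, the cross-section is a single solid region. Total boundary length (outer) = 22.79 mm.

22.79 mm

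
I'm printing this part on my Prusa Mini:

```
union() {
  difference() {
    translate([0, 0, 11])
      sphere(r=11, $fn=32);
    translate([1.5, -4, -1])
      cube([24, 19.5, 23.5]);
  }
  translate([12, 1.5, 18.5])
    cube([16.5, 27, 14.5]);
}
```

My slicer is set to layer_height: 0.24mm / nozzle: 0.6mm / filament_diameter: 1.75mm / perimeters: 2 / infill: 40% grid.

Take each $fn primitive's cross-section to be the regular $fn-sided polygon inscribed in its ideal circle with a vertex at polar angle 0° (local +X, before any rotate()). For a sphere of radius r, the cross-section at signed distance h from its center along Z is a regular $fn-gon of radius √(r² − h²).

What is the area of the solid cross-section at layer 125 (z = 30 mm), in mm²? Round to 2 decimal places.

At z = 30 mm: the sphere is not intersected at this z (|z−center|=19.000 > r=11); the cube at (1.5, -4) does not reach this height (z outside [-1, 22.5]); Taking the first minus the rest: the first operand is absent here, so nothing remains; the cube at (12, 1.5) is present — its section is the full 16.5×27 rectangle (area 445.50 mm²); Combining (union): only the 16.5×27 cube at (12, 1.5) is present, so the union is just that shape — area = 445.50 mm². Overall, the cross-section is a single solid region. Net area = 445.50 mm².

445.50 mm²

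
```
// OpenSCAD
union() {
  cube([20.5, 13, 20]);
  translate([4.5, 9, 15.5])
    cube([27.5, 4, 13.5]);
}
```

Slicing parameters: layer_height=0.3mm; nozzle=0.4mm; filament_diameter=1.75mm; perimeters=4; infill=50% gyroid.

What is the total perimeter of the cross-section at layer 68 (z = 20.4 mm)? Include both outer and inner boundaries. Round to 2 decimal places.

63.00 mm

At z = 20.4 mm: the cube is absent (z outside [0, 20]); the 27.5×4 cube at (4.5, 9) contributes its full rectangle (perimeter 63.00 mm); Combining (union): only the 27.5×4 cube at (4.5, 9) is present, so the union is just that shape — boundary = 63.00 mm. Overall, the cross-section is a single solid region. Total boundary length (outer) = 63.00 mm.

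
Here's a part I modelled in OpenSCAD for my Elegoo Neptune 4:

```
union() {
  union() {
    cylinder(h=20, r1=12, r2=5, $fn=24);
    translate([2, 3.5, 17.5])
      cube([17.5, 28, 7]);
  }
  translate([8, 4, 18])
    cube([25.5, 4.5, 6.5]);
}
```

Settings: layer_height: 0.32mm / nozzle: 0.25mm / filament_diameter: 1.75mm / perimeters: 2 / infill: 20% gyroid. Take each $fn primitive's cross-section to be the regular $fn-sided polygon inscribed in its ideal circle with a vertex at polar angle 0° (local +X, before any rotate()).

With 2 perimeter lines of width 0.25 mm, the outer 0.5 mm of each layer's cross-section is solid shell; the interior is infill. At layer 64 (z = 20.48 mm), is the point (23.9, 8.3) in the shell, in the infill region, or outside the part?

shell

At z = 20.48 mm: the cone is not intersected at this z (z outside [0, 20]); the 17.5×28 cube at (2, 3.5) contributes its full rectangle; Taking the union: only the 17.5×28 cube at (2, 3.5) is present, so the union is just that shape — 1 connected region; the cube at (8, 4) (footprint 25.5×4.5) is included at this height; Taking the union: the regions partially overlap (shared area 51.75 mm²), so overlapping operands fuse into one piece — 1 connected region. Overall, the cross-section is a single solid region. The nearest boundary edge runs (19.50, 8.50)→(33.50, 8.50); distance from the point to it = 0.20 mm. The point is inside the cross-section, 0.20 mm from the nearest boundary — within the 0.5 mm shell band (2 × 0.25).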